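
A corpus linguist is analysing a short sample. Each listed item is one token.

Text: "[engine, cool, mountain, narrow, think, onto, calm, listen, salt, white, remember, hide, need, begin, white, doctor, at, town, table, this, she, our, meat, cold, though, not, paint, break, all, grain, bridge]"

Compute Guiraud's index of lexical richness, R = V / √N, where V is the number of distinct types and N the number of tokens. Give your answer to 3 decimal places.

N = 31, V = 30.
√N = 5.567764
R = 30 / 5.567764 = 5.388

5.388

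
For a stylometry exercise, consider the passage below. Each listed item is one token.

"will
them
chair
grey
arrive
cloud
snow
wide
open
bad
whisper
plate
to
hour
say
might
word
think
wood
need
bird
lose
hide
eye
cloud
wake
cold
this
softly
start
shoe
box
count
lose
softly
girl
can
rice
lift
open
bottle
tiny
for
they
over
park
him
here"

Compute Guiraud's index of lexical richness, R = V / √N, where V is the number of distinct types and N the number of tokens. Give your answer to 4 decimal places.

6.3509

N = 48, V = 44.
√N = 6.928203
R = 44 / 6.928203 = 6.3509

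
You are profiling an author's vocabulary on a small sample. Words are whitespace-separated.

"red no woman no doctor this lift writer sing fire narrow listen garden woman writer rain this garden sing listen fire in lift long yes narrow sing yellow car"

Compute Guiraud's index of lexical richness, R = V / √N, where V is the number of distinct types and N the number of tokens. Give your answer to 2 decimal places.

3.34

N = 29, V = 18.
√N = 5.385165
R = 18 / 5.385165 = 3.34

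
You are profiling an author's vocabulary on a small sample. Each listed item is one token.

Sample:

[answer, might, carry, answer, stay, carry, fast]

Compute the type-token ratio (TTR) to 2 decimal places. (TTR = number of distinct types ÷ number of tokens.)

0.71

N = 7 tokens, V = 5 types.
TTR = V / N = 5 / 7 = 0.71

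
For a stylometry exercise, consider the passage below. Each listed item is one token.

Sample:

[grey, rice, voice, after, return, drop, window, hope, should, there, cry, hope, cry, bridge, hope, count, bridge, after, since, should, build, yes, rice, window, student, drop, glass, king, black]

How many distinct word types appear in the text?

Distinct types: {after, black, bridge, build, count, cry, drop, glass, grey, hope, king, return, rice, should, since, student, there, voice, window, yes}
V = 20

20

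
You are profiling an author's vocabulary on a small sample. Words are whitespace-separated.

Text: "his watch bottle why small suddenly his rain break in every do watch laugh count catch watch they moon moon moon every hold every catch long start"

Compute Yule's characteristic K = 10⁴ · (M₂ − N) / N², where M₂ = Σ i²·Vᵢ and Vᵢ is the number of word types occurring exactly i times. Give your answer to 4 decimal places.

Frequencies: watch:3, every:3, moon:3, his:2, catch:2, bottle:1, why:1, small:1, suddenly:1, rain:1, break:1, in:1, do:1, laugh:1, count:1, they:1, hold:1, long:1, start:1
N = 27. Frequency spectrum: V_1=14, V_2=2, V_3=3
M₂ = 1²·14 + 2²·2 + 3²·3 = 49
K = 10000 × (49 − 27) / 27² = 301.7833

301.7833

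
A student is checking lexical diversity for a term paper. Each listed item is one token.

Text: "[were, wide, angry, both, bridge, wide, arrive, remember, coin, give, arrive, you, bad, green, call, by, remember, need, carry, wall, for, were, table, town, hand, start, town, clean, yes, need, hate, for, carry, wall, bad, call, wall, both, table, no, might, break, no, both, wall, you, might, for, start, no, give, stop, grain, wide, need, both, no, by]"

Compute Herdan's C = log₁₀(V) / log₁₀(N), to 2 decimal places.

0.84

N = 58, V = 30.
log₁₀(V) = 1.477121, log₁₀(N) = 1.763428
C = 1.477121 / 1.763428 = 0.84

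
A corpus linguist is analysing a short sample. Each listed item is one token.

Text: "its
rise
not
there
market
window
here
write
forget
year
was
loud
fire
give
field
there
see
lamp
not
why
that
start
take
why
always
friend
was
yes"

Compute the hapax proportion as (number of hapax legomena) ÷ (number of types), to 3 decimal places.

Frequencies: not:2, there:2, was:2, why:2, its:1, rise:1, market:1, window:1, here:1, write:1, forget:1, year:1, loud:1, fire:1, give:1, field:1, see:1, lamp:1, that:1, start:1, … (4 more, each freq 1)
Hapax count = 20; type count = 24.
Ratio = 20 / 24 = 0.833

0.833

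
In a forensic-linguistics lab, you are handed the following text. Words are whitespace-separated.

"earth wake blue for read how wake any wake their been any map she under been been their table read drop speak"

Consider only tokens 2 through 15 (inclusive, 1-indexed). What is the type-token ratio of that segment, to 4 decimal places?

Segment tokens 2–15: wake, blue, for, read, how, wake, any, wake, their, been, any, map, she, under
Segment N = 14, segment V = 11.
TTR = 11 / 14 = 0.7857

0.7857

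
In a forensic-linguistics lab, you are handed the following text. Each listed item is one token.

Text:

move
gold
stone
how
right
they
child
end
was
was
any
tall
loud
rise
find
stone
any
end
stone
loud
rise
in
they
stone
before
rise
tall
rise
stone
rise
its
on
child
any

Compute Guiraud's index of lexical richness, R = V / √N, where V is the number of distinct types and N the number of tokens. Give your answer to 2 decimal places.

N = 34, V = 18.
√N = 5.830952
R = 18 / 5.830952 = 3.09

3.09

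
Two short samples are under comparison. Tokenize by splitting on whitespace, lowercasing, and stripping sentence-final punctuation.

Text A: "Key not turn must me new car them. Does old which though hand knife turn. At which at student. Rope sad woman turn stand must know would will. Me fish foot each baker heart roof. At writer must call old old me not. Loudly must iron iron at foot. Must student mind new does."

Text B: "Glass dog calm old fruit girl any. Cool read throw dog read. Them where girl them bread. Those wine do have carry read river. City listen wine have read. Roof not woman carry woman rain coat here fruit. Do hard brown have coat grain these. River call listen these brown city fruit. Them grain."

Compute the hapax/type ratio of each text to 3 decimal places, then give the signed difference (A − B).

0.178

A: hapax=22, V=34, ratio=0.647
B: hapax=15, V=32, ratio=0.469
Difference = 0.647 − 0.469 = 0.178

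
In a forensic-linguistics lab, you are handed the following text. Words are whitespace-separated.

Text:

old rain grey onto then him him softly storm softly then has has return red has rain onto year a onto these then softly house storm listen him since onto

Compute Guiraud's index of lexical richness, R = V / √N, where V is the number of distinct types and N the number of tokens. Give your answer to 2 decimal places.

3.10

N = 30, V = 17.
√N = 5.477226
R = 17 / 5.477226 = 3.10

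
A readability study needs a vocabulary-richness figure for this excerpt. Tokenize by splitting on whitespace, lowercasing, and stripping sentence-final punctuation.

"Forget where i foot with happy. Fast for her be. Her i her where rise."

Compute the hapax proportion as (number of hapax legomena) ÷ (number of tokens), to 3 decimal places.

0.533

Frequencies: her:3, where:2, i:2, forget:1, foot:1, with:1, happy:1, fast:1, for:1, be:1, rise:1
Hapax count = 8; token count = 15.
Ratio = 8 / 15 = 0.533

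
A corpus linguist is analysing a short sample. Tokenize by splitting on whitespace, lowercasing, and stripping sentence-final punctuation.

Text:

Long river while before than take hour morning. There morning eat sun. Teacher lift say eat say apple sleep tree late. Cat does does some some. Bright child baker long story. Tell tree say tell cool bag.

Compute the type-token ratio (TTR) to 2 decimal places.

0.76

N = 37 tokens, V = 28 types.
TTR = V / N = 28 / 37 = 0.76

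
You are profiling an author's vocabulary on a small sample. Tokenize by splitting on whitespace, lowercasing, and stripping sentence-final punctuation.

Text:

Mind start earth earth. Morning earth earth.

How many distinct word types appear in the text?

4

Distinct types: {earth, mind, morning, start}
V = 4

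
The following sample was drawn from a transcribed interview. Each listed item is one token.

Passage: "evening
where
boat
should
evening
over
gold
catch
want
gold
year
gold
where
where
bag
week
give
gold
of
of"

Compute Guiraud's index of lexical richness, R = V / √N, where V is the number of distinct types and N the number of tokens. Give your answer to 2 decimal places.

2.91

N = 20, V = 13.
√N = 4.472136
R = 13 / 4.472136 = 2.91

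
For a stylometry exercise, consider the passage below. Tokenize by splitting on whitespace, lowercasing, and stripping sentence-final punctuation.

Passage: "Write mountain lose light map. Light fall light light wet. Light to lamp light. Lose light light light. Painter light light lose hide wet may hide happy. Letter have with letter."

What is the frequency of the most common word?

Frequencies: light:11, lose:3, wet:2, hide:2, letter:2, write:1, mountain:1, map:1, fall:1, to:1, lamp:1, painter:1, may:1, happy:1, have:1, with:1
Most common: 'light' with frequency 11.

11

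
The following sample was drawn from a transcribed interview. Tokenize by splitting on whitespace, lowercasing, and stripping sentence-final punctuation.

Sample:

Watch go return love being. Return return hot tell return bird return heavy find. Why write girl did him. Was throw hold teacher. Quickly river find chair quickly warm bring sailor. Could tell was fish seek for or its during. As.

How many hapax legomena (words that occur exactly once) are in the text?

Frequencies: return:5, tell:2, find:2, was:2, quickly:2, watch:1, go:1, love:1, being:1, hot:1, bird:1, heavy:1, why:1, write:1, girl:1, did:1, him:1, throw:1, hold:1, teacher:1, … (13 more, each freq 1)
Hapax (freq=1): as, being, bird, bring, chair, could, did, during, fish, for, girl, go, heavy, him, hold, hot, its, love, or, river, sailor, seek, teacher, throw, warm, watch, why, write

28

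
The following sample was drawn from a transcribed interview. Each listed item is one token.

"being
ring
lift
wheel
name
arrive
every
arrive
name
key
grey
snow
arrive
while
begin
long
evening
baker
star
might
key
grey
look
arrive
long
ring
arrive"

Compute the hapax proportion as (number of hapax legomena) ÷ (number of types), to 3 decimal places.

Frequencies: arrive:5, ring:2, name:2, key:2, grey:2, long:2, being:1, lift:1, wheel:1, every:1, snow:1, while:1, begin:1, evening:1, baker:1, star:1, might:1, look:1
Hapax count = 12; type count = 18.
Ratio = 12 / 18 = 0.667

0.667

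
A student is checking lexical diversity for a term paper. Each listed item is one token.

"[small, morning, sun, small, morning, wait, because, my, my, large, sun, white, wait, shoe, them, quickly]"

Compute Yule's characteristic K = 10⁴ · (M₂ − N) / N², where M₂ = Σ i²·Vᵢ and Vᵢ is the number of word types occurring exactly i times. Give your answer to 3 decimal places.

Frequencies: small:2, morning:2, sun:2, wait:2, my:2, because:1, large:1, white:1, shoe:1, them:1, quickly:1
N = 16. Frequency spectrum: V_1=6, V_2=5
M₂ = 1²·6 + 2²·5 = 26
K = 10000 × (26 − 16) / 16² = 390.625

390.625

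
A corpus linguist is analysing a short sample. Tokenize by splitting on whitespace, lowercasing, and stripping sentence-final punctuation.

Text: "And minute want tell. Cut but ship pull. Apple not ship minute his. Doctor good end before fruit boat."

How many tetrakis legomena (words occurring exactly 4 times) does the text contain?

Frequencies: minute:2, ship:2, and:1, want:1, tell:1, cut:1, but:1, pull:1, apple:1, not:1, his:1, doctor:1, good:1, end:1, before:1, fruit:1, boat:1
Words with frequency 4: (none)

0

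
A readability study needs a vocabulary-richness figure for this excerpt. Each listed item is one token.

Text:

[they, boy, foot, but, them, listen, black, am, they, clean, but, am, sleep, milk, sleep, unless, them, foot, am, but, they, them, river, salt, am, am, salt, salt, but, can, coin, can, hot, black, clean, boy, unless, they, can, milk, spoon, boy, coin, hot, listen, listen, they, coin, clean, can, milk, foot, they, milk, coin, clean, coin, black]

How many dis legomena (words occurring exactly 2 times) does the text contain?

Frequencies: they:6, am:5, coin:5, but:4, clean:4, milk:4, can:4, boy:3, foot:3, them:3, listen:3, black:3, salt:3, sleep:2, unless:2, hot:2, river:1, spoon:1
Words with frequency 2: hot, sleep, unless

3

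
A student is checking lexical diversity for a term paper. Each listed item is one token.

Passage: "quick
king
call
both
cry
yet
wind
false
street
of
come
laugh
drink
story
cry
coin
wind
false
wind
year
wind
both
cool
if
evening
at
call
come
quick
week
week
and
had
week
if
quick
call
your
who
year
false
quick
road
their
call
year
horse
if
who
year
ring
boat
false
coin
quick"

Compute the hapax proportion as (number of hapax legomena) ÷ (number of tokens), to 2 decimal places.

Frequencies: quick:5, call:4, wind:4, false:4, year:4, if:3, week:3, both:2, cry:2, come:2, coin:2, who:2, king:1, yet:1, street:1, of:1, laugh:1, drink:1, story:1, cool:1, … (10 more, each freq 1)
Hapax count = 18; token count = 55.
Ratio = 18 / 55 = 0.33

0.33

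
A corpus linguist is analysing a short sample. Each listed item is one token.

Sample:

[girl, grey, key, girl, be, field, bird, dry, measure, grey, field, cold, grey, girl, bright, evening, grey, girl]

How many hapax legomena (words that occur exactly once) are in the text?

8

Frequencies: girl:4, grey:4, field:2, key:1, be:1, bird:1, dry:1, measure:1, cold:1, bright:1, evening:1
Hapax (freq=1): be, bird, bright, cold, dry, evening, key, measure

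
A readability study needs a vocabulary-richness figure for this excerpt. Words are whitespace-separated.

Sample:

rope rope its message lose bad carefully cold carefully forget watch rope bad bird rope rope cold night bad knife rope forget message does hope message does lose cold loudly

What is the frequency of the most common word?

Frequencies: rope:6, message:3, bad:3, cold:3, lose:2, carefully:2, forget:2, does:2, its:1, watch:1, bird:1, night:1, knife:1, hope:1, loudly:1
Most common: 'rope' with frequency 6.

6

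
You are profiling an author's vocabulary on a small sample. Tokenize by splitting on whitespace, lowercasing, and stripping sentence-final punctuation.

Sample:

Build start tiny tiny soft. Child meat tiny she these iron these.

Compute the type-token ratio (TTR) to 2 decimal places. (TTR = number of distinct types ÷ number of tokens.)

N = 12 tokens, V = 9 types.
TTR = V / N = 9 / 12 = 0.75

0.75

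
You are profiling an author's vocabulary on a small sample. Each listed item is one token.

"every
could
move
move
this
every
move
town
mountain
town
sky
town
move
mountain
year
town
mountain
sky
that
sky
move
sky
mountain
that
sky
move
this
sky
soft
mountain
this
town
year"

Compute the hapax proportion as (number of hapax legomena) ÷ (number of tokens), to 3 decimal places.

Frequencies: move:6, sky:6, town:5, mountain:5, this:3, every:2, year:2, that:2, could:1, soft:1
Hapax count = 2; token count = 33.
Ratio = 2 / 33 = 0.061

0.061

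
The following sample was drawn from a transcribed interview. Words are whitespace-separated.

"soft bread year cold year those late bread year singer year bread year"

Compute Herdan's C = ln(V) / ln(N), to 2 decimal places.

0.76

N = 13, V = 7.
ln(V) = 1.945910, ln(N) = 2.564949
C = 1.945910 / 2.564949 = 0.76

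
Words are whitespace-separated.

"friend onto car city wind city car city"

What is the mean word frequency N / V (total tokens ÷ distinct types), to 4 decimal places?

1.6000

N = 8 tokens, V = 5 types.
Mean frequency = N / V = 8 / 5 = 1.6000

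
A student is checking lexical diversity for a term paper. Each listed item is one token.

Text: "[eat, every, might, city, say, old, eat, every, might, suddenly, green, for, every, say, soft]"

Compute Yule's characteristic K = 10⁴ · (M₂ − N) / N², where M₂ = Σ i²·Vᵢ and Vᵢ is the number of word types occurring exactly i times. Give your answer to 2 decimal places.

Frequencies: every:3, eat:2, might:2, say:2, city:1, old:1, suddenly:1, green:1, for:1, soft:1
N = 15. Frequency spectrum: V_1=6, V_2=3, V_3=1
M₂ = 1²·6 + 2²·3 + 3²·1 = 27
K = 10000 × (27 − 15) / 15² = 533.33

533.33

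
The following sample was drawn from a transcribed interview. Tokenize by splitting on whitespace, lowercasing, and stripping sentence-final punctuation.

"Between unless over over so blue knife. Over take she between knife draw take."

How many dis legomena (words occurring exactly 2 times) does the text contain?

3

Frequencies: over:3, between:2, knife:2, take:2, unless:1, so:1, blue:1, she:1, draw:1
Words with frequency 2: between, knife, take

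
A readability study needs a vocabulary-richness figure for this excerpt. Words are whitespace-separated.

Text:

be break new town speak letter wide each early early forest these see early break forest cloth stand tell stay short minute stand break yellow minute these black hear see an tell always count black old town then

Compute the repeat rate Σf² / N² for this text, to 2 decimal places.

0.05

Frequencies: break:3, early:3, town:2, forest:2, these:2, see:2, stand:2, tell:2, minute:2, black:2, be:1, new:1, speak:1, letter:1, wide:1, each:1, cloth:1, stay:1, short:1, yellow:1, … (6 more, each freq 1)
Σf² = 66; N² = 1444
Repeat rate = 66 / 1444 = 0.05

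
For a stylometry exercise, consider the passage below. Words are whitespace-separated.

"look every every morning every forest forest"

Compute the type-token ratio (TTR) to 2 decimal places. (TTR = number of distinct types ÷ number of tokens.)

N = 7 tokens, V = 4 types.
TTR = V / N = 4 / 7 = 0.57

0.57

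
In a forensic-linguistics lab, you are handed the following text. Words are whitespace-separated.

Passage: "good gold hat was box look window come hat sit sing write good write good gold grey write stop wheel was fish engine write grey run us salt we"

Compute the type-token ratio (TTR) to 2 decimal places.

0.69

N = 29 tokens, V = 20 types.
TTR = V / N = 20 / 29 = 0.69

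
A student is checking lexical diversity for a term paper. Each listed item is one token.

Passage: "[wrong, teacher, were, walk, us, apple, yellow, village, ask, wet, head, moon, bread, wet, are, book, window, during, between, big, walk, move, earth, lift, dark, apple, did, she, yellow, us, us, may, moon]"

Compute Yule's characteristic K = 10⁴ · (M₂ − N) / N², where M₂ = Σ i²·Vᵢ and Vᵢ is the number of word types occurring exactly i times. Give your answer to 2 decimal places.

Frequencies: us:3, walk:2, apple:2, yellow:2, wet:2, moon:2, wrong:1, teacher:1, were:1, village:1, ask:1, head:1, bread:1, are:1, book:1, window:1, during:1, between:1, big:1, move:1, … (6 more, each freq 1)
N = 33. Frequency spectrum: V_1=20, V_2=5, V_3=1
M₂ = 1²·20 + 2²·5 + 3²·1 = 49
K = 10000 × (49 − 33) / 33² = 146.92

146.92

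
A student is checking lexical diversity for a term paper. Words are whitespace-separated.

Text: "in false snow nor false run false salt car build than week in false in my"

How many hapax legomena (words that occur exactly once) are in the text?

Frequencies: false:4, in:3, snow:1, nor:1, run:1, salt:1, car:1, build:1, than:1, week:1, my:1
Hapax (freq=1): build, car, my, nor, run, salt, snow, than, week

9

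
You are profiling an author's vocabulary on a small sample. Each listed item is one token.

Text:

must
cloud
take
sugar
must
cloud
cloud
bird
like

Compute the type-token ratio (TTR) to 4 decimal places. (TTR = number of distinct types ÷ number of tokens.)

0.6667

N = 9 tokens, V = 6 types.
TTR = V / N = 6 / 9 = 0.6667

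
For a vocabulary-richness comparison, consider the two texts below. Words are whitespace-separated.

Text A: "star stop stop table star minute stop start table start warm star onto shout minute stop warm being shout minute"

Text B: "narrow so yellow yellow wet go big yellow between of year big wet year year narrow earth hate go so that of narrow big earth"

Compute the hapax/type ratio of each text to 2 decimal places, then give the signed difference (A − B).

-0.03

A: hapax=2, V=9, ratio=0.22
B: hapax=3, V=12, ratio=0.25
Difference = 0.22 − 0.25 = -0.03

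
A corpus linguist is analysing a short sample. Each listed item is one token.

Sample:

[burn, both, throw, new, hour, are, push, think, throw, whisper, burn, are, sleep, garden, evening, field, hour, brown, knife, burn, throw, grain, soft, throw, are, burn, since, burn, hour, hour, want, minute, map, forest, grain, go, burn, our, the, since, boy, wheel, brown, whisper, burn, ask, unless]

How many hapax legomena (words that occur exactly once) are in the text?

21

Frequencies: burn:7, throw:4, hour:4, are:3, whisper:2, brown:2, grain:2, since:2, both:1, new:1, push:1, think:1, sleep:1, garden:1, evening:1, field:1, knife:1, soft:1, want:1, minute:1, … (9 more, each freq 1)
Hapax (freq=1): ask, both, boy, evening, field, forest, garden, go, knife, map, minute, new, our, push, sleep, soft, the, think, unless, want, wheel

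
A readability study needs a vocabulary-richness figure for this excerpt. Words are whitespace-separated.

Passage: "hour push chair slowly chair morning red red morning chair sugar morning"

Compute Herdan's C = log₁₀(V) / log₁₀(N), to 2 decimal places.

0.78

N = 12, V = 7.
log₁₀(V) = 0.845098, log₁₀(N) = 1.079181
C = 0.845098 / 1.079181 = 0.78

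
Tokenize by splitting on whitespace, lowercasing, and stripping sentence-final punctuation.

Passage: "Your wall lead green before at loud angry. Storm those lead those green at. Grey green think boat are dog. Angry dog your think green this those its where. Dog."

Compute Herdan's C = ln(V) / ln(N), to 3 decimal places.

N = 30, V = 18.
ln(V) = 2.890372, ln(N) = 3.401197
C = 2.890372 / 3.401197 = 0.850

0.850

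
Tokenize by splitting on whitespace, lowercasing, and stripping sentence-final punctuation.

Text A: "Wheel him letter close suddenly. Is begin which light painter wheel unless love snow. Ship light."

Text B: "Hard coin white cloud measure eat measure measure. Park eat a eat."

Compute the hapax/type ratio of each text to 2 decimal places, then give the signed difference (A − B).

A: hapax=12, V=14, ratio=0.86
B: hapax=6, V=8, ratio=0.75
Difference = 0.86 − 0.75 = 0.11

0.11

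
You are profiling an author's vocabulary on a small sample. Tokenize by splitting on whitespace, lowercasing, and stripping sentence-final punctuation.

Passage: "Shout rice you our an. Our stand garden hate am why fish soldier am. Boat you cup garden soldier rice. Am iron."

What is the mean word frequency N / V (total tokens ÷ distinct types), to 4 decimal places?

N = 22 tokens, V = 15 types.
Mean frequency = N / V = 22 / 15 = 1.4667

1.4667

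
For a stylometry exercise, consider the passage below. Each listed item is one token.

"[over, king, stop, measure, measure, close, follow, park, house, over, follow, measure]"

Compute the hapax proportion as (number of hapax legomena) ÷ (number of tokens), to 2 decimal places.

0.42

Frequencies: measure:3, over:2, follow:2, king:1, stop:1, close:1, park:1, house:1
Hapax count = 5; token count = 12.
Ratio = 5 / 12 = 0.42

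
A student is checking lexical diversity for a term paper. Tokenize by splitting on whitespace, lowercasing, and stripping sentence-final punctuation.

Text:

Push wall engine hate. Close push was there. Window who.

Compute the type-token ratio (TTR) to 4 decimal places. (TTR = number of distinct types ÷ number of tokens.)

0.9000

N = 10 tokens, V = 9 types.
TTR = V / N = 9 / 10 = 0.9000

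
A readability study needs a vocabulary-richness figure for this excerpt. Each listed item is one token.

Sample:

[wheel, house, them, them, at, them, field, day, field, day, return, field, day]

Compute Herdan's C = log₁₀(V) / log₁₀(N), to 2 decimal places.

0.76

N = 13, V = 7.
log₁₀(V) = 0.845098, log₁₀(N) = 1.113943
C = 0.845098 / 1.113943 = 0.76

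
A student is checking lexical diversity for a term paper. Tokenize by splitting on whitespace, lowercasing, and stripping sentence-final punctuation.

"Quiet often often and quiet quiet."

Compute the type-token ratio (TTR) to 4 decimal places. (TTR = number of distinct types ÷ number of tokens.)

N = 6 tokens, V = 3 types.
TTR = V / N = 3 / 6 = 0.5000

0.5000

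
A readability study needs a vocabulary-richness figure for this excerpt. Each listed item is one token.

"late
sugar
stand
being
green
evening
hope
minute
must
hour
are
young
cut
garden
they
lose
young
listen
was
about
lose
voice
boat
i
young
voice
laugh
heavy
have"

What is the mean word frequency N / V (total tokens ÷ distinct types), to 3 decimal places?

1.160

N = 29 tokens, V = 25 types.
Mean frequency = N / V = 29 / 25 = 1.160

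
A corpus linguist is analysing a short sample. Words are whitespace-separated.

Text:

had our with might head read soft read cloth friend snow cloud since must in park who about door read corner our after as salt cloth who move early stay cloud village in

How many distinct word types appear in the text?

Distinct types: {about, after, as, cloth, cloud, corner, door, early, friend, had, head, in, might, move, must, our, park, read, salt, since, snow, soft, stay, village, who, with}
V = 26

26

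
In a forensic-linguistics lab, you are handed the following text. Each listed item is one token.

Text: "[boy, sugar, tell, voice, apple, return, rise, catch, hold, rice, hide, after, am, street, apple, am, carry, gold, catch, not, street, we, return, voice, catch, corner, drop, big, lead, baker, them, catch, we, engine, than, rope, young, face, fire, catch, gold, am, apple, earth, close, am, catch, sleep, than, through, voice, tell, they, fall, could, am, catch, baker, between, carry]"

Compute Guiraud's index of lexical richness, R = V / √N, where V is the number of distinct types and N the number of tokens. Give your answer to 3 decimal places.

4.906

N = 60, V = 38.
√N = 7.745967
R = 38 / 7.745967 = 4.906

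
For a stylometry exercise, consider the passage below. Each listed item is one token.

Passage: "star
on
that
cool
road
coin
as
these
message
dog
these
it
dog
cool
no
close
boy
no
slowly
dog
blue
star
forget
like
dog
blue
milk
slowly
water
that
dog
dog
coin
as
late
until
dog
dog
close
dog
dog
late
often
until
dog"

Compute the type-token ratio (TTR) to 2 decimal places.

N = 45 tokens, V = 23 types.
TTR = V / N = 23 / 45 = 0.51

0.51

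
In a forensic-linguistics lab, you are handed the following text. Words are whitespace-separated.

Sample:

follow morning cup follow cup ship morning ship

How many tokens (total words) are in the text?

Tokens: follow, morning, cup, follow, cup, ship, morning, ship
N = 8

8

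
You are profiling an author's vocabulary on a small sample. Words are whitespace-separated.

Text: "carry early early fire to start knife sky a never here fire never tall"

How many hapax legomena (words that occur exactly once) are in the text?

8

Frequencies: early:2, fire:2, never:2, carry:1, to:1, start:1, knife:1, sky:1, a:1, here:1, tall:1
Hapax (freq=1): a, carry, here, knife, sky, start, tall, to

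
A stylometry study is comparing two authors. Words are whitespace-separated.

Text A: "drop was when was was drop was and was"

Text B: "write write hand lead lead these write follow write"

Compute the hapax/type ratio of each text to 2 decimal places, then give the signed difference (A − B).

-0.10

A: hapax=2, V=4, ratio=0.50
B: hapax=3, V=5, ratio=0.60
Difference = 0.50 − 0.60 = -0.10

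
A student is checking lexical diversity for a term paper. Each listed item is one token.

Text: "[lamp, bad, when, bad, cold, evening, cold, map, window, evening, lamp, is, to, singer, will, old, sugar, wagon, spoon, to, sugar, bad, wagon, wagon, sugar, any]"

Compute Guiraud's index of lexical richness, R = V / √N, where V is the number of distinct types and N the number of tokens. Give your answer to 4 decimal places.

3.1379

N = 26, V = 16.
√N = 5.099020
R = 16 / 5.099020 = 3.1379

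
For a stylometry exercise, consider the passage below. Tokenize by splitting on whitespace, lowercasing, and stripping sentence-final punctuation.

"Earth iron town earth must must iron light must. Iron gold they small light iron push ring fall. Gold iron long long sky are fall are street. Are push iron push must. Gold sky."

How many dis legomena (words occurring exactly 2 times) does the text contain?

Frequencies: iron:6, must:4, gold:3, push:3, are:3, earth:2, light:2, fall:2, long:2, sky:2, town:1, they:1, small:1, ring:1, street:1
Words with frequency 2: earth, fall, light, long, sky

5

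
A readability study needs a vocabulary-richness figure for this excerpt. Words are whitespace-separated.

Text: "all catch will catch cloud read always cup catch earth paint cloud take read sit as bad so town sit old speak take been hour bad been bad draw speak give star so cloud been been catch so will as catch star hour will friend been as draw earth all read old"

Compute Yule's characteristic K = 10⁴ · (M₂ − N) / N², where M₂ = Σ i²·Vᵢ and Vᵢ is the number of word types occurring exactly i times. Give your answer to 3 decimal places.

Frequencies: catch:5, been:5, will:3, cloud:3, read:3, as:3, bad:3, so:3, all:2, earth:2, take:2, sit:2, old:2, speak:2, hour:2, draw:2, star:2, always:1, cup:1, paint:1, … (3 more, each freq 1)
N = 52. Frequency spectrum: V_1=6, V_2=9, V_3=6, V_5=2
M₂ = 1²·6 + 2²·9 + 3²·6 + 5²·2 = 146
K = 10000 × (146 − 52) / 52² = 347.633

347.633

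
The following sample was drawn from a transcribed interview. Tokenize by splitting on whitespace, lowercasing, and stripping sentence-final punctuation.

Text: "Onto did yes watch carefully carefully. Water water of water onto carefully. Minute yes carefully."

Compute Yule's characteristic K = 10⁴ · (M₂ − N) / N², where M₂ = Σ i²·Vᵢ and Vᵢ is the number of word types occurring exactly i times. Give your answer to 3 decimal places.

Frequencies: carefully:4, water:3, onto:2, yes:2, did:1, watch:1, of:1, minute:1
N = 15. Frequency spectrum: V_1=4, V_2=2, V_3=1, V_4=1
M₂ = 1²·4 + 2²·2 + 3²·1 + 4²·1 = 37
K = 10000 × (37 − 15) / 15² = 977.778

977.778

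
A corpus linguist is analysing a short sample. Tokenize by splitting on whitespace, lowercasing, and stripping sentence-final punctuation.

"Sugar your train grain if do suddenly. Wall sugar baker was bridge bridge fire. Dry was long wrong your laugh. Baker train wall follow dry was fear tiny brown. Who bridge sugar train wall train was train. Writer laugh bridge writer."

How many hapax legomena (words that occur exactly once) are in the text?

12

Frequencies: train:5, was:4, bridge:4, sugar:3, wall:3, your:2, baker:2, dry:2, laugh:2, writer:2, grain:1, if:1, do:1, suddenly:1, fire:1, long:1, wrong:1, follow:1, fear:1, tiny:1, … (2 more, each freq 1)
Hapax (freq=1): brown, do, fear, fire, follow, grain, if, long, suddenly, tiny, who, wrong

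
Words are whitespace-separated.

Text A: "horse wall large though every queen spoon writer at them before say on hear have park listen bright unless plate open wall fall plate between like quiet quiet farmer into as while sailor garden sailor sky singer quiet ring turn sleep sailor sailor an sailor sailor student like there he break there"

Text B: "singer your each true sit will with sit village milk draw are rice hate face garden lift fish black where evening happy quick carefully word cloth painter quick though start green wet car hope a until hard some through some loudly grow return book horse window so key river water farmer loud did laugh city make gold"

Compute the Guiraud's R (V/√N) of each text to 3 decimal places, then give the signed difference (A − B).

-1.466

A: V=41, N=52, R=5.686
B: V=54, N=57, R=7.152
Difference = 5.686 − 7.152 = -1.466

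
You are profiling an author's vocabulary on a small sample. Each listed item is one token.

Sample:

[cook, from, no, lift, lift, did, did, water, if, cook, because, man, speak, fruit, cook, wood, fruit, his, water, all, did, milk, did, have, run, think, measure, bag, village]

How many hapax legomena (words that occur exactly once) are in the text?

16

Frequencies: did:4, cook:3, lift:2, water:2, fruit:2, from:1, no:1, if:1, because:1, man:1, speak:1, wood:1, his:1, all:1, milk:1, have:1, run:1, think:1, measure:1, bag:1, … (1 more, each freq 1)
Hapax (freq=1): all, bag, because, from, have, his, if, man, measure, milk, no, run, speak, think, village, wood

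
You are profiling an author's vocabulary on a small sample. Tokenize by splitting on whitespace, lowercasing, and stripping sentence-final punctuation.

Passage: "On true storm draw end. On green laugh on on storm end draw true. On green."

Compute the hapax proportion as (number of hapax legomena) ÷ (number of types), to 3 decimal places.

0.143

Frequencies: on:5, true:2, storm:2, draw:2, end:2, green:2, laugh:1
Hapax count = 1; type count = 7.
Ratio = 1 / 7 = 0.143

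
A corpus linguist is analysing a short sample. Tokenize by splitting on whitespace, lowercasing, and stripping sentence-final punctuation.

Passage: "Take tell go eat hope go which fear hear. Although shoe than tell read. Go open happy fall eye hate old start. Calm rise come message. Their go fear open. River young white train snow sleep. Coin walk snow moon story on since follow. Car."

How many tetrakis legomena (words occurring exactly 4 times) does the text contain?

1

Frequencies: go:4, tell:2, fear:2, open:2, snow:2, take:1, eat:1, hope:1, which:1, hear:1, although:1, shoe:1, than:1, read:1, happy:1, fall:1, eye:1, hate:1, old:1, start:1, … (18 more, each freq 1)
Words with frequency 4: go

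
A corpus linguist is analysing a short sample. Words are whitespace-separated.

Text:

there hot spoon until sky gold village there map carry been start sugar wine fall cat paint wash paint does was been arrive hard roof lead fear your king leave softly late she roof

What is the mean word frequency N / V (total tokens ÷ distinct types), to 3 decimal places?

1.133

N = 34 tokens, V = 30 types.
Mean frequency = N / V = 34 / 30 = 1.133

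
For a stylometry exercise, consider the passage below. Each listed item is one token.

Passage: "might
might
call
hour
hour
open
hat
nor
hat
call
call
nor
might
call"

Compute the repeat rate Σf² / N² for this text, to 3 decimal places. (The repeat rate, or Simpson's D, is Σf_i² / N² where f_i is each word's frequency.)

0.194

Frequencies: call:4, might:3, hour:2, hat:2, nor:2, open:1
Σf² = 38; N² = 196
Repeat rate = 38 / 196 = 0.194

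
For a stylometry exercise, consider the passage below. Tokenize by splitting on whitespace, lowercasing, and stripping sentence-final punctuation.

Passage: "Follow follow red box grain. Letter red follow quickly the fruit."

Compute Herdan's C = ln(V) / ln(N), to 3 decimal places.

N = 11, V = 8.
ln(V) = 2.079442, ln(N) = 2.397895
C = 2.079442 / 2.397895 = 0.867

0.867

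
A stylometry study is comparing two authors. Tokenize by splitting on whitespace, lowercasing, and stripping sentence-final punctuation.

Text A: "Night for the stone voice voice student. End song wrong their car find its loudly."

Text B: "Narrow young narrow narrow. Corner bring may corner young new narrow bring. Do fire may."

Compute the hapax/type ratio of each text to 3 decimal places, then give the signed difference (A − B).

0.554

A: hapax=13, V=14, ratio=0.929
B: hapax=3, V=8, ratio=0.375
Difference = 0.929 − 0.375 = 0.554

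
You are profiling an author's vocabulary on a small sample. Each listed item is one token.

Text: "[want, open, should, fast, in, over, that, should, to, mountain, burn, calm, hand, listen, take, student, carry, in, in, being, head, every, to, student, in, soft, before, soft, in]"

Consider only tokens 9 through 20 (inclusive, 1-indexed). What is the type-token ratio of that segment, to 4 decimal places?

0.9167

Segment tokens 9–20: to, mountain, burn, calm, hand, listen, take, student, carry, in, in, being
Segment N = 12, segment V = 11.
TTR = 11 / 12 = 0.9167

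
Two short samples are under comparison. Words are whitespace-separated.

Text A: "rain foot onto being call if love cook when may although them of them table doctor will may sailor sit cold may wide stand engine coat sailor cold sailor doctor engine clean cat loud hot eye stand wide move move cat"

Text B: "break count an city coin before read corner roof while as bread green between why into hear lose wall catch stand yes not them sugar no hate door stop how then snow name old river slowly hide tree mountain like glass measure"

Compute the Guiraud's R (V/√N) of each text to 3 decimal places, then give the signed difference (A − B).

-1.952

A: V=29, N=41, R=4.529
B: V=42, N=42, R=6.481
Difference = 4.529 − 6.481 = -1.952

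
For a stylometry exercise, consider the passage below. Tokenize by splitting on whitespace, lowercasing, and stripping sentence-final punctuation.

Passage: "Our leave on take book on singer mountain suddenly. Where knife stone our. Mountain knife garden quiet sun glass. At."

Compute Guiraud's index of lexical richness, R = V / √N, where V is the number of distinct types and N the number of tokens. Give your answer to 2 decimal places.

N = 20, V = 16.
√N = 4.472136
R = 16 / 4.472136 = 3.58

3.58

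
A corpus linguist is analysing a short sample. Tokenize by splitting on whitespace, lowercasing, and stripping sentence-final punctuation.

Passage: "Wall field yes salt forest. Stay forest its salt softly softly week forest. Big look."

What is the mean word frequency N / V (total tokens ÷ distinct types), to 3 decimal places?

N = 15 tokens, V = 11 types.
Mean frequency = N / V = 15 / 11 = 1.364

1.364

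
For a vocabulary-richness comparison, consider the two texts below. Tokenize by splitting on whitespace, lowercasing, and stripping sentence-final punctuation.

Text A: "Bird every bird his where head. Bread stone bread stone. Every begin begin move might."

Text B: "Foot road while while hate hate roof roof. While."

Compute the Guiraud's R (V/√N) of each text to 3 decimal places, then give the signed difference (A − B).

0.915

A: V=10, N=15, R=2.582
B: V=5, N=9, R=1.667
Difference = 2.582 − 1.667 = 0.915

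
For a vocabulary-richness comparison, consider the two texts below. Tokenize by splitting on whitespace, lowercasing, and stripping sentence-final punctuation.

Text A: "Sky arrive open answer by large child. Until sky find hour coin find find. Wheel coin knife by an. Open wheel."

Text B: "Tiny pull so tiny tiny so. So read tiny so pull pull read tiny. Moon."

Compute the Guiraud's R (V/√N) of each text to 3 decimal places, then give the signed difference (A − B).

1.764

A: V=14, N=21, R=3.055
B: V=5, N=15, R=1.291
Difference = 3.055 − 1.291 = 1.764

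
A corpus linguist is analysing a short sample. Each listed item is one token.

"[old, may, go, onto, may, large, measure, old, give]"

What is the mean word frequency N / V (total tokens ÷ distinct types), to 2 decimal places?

N = 9 tokens, V = 7 types.
Mean frequency = N / V = 9 / 7 = 1.29

1.29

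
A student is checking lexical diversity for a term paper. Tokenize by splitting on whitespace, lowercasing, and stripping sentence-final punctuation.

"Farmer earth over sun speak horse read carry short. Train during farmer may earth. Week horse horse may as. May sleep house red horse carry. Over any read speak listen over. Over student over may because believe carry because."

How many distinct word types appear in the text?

22

Distinct types: {any, as, because, believe, carry, during, earth, farmer, horse, house, listen, may, over, read, red, short, sleep, speak, student, sun, train, week}
V = 22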